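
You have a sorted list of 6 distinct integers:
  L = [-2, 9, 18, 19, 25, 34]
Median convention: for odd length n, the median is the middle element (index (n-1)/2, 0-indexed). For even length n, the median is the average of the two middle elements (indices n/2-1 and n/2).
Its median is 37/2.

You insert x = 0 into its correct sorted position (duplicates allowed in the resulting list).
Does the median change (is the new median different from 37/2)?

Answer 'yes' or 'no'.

Old median = 37/2
Insert x = 0
New median = 18
Changed? yes

Answer: yes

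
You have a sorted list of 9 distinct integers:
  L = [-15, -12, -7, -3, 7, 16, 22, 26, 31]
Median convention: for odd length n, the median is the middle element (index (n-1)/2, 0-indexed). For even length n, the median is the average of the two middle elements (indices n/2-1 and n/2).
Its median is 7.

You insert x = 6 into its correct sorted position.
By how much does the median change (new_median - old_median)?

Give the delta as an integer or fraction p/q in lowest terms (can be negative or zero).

Old median = 7
After inserting x = 6: new sorted = [-15, -12, -7, -3, 6, 7, 16, 22, 26, 31]
New median = 13/2
Delta = 13/2 - 7 = -1/2

Answer: -1/2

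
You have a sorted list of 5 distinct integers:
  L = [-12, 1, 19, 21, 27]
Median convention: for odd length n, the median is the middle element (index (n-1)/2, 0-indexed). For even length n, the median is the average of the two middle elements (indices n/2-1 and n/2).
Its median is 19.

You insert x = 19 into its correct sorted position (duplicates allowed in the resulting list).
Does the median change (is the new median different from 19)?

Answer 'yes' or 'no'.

Answer: no

Derivation:
Old median = 19
Insert x = 19
New median = 19
Changed? no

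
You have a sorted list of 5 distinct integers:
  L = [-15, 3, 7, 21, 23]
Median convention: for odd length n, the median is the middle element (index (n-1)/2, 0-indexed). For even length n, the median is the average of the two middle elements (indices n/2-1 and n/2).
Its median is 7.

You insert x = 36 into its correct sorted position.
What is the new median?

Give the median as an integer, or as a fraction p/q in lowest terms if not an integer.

Old list (sorted, length 5): [-15, 3, 7, 21, 23]
Old median = 7
Insert x = 36
Old length odd (5). Middle was index 2 = 7.
New length even (6). New median = avg of two middle elements.
x = 36: 5 elements are < x, 0 elements are > x.
New sorted list: [-15, 3, 7, 21, 23, 36]
New median = 14

Answer: 14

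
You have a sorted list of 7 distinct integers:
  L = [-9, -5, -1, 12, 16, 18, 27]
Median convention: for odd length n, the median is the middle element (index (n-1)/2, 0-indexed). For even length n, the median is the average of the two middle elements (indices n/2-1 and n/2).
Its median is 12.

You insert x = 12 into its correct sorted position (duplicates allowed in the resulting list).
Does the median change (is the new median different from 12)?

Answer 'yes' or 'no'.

Answer: no

Derivation:
Old median = 12
Insert x = 12
New median = 12
Changed? no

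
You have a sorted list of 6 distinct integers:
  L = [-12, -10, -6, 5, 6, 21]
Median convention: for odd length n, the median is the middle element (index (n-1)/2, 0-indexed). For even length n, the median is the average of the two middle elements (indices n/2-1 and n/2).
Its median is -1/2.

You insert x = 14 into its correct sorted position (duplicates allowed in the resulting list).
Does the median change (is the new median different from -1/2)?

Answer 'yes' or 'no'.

Answer: yes

Derivation:
Old median = -1/2
Insert x = 14
New median = 5
Changed? yes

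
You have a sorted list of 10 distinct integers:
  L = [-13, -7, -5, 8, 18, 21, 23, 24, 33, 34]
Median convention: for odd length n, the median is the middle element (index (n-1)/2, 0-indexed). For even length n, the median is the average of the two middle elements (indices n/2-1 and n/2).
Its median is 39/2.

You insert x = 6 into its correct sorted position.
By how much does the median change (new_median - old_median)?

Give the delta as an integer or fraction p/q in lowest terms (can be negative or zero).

Answer: -3/2

Derivation:
Old median = 39/2
After inserting x = 6: new sorted = [-13, -7, -5, 6, 8, 18, 21, 23, 24, 33, 34]
New median = 18
Delta = 18 - 39/2 = -3/2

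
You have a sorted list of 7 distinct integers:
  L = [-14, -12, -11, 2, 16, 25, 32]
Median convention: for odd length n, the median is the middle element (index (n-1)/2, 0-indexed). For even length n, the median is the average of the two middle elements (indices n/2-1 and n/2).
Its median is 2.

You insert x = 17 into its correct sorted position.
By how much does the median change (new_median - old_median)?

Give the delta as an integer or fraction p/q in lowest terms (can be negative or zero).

Old median = 2
After inserting x = 17: new sorted = [-14, -12, -11, 2, 16, 17, 25, 32]
New median = 9
Delta = 9 - 2 = 7

Answer: 7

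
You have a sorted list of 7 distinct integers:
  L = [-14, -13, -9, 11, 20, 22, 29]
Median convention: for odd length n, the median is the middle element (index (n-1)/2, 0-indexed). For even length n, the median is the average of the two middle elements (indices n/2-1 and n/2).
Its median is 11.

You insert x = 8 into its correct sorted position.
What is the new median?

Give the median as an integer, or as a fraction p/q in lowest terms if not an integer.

Answer: 19/2

Derivation:
Old list (sorted, length 7): [-14, -13, -9, 11, 20, 22, 29]
Old median = 11
Insert x = 8
Old length odd (7). Middle was index 3 = 11.
New length even (8). New median = avg of two middle elements.
x = 8: 3 elements are < x, 4 elements are > x.
New sorted list: [-14, -13, -9, 8, 11, 20, 22, 29]
New median = 19/2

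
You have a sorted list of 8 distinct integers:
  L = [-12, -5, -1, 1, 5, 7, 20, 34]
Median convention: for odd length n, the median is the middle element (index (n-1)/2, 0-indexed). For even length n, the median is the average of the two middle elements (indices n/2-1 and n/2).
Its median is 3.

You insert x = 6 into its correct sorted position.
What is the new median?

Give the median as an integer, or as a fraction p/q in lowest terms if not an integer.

Answer: 5

Derivation:
Old list (sorted, length 8): [-12, -5, -1, 1, 5, 7, 20, 34]
Old median = 3
Insert x = 6
Old length even (8). Middle pair: indices 3,4 = 1,5.
New length odd (9). New median = single middle element.
x = 6: 5 elements are < x, 3 elements are > x.
New sorted list: [-12, -5, -1, 1, 5, 6, 7, 20, 34]
New median = 5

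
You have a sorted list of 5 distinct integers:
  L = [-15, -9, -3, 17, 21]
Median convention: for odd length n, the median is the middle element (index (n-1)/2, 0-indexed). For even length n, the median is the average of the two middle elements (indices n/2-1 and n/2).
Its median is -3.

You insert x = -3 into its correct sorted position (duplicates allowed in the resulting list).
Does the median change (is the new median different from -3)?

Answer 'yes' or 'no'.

Answer: no

Derivation:
Old median = -3
Insert x = -3
New median = -3
Changed? no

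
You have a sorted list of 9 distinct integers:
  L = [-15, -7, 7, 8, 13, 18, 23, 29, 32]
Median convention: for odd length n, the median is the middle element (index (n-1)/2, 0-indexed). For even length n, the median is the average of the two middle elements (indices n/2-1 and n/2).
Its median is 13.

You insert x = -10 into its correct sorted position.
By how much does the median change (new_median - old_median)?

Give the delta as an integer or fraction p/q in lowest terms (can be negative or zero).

Answer: -5/2

Derivation:
Old median = 13
After inserting x = -10: new sorted = [-15, -10, -7, 7, 8, 13, 18, 23, 29, 32]
New median = 21/2
Delta = 21/2 - 13 = -5/2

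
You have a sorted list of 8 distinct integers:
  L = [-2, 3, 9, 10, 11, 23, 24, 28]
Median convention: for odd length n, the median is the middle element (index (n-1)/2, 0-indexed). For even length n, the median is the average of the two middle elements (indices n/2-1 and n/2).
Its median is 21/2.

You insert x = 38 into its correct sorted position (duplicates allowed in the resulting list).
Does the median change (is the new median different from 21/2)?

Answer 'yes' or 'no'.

Old median = 21/2
Insert x = 38
New median = 11
Changed? yes

Answer: yes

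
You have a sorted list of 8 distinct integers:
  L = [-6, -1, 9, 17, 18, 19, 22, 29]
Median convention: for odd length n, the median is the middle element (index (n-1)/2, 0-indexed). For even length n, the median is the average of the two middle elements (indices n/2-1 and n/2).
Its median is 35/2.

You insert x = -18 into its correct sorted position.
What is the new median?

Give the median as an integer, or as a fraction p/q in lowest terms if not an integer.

Old list (sorted, length 8): [-6, -1, 9, 17, 18, 19, 22, 29]
Old median = 35/2
Insert x = -18
Old length even (8). Middle pair: indices 3,4 = 17,18.
New length odd (9). New median = single middle element.
x = -18: 0 elements are < x, 8 elements are > x.
New sorted list: [-18, -6, -1, 9, 17, 18, 19, 22, 29]
New median = 17

Answer: 17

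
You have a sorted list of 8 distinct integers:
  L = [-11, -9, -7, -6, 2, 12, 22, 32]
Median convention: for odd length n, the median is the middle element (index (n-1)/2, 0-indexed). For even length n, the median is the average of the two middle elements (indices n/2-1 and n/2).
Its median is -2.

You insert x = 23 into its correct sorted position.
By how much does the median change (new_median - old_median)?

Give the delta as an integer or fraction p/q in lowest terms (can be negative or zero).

Old median = -2
After inserting x = 23: new sorted = [-11, -9, -7, -6, 2, 12, 22, 23, 32]
New median = 2
Delta = 2 - -2 = 4

Answer: 4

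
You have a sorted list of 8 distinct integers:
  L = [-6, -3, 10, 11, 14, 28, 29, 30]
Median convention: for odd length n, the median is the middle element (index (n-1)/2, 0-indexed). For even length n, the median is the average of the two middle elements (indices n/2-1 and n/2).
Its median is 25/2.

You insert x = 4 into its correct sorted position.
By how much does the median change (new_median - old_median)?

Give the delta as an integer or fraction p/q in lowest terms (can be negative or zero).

Answer: -3/2

Derivation:
Old median = 25/2
After inserting x = 4: new sorted = [-6, -3, 4, 10, 11, 14, 28, 29, 30]
New median = 11
Delta = 11 - 25/2 = -3/2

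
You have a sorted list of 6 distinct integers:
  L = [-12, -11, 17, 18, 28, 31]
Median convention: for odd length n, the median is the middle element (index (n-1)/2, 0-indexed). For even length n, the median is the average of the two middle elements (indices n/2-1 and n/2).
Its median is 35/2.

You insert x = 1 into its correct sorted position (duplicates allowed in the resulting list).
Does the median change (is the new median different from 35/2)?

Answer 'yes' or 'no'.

Old median = 35/2
Insert x = 1
New median = 17
Changed? yes

Answer: yes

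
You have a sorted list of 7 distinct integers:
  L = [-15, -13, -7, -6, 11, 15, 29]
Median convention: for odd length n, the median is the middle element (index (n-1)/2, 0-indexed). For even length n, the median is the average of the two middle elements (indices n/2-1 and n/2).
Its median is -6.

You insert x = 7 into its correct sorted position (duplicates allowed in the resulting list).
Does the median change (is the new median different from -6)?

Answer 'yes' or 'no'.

Answer: yes

Derivation:
Old median = -6
Insert x = 7
New median = 1/2
Changed? yes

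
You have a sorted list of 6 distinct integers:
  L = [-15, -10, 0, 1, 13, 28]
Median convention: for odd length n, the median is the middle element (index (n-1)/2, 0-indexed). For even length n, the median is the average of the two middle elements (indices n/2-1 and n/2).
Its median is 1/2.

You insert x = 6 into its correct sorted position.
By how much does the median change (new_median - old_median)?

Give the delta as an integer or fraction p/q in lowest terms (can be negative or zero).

Old median = 1/2
After inserting x = 6: new sorted = [-15, -10, 0, 1, 6, 13, 28]
New median = 1
Delta = 1 - 1/2 = 1/2

Answer: 1/2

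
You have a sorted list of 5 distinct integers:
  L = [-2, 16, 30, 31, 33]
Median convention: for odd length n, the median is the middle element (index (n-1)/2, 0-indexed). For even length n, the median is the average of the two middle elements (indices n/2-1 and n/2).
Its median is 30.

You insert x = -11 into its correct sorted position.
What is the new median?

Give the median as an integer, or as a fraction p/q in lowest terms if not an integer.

Answer: 23

Derivation:
Old list (sorted, length 5): [-2, 16, 30, 31, 33]
Old median = 30
Insert x = -11
Old length odd (5). Middle was index 2 = 30.
New length even (6). New median = avg of two middle elements.
x = -11: 0 elements are < x, 5 elements are > x.
New sorted list: [-11, -2, 16, 30, 31, 33]
New median = 23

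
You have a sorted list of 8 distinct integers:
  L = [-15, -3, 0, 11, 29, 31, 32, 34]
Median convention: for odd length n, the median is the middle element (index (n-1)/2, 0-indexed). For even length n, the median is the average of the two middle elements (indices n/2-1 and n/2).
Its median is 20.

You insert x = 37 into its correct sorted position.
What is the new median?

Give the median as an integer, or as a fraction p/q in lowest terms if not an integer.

Answer: 29

Derivation:
Old list (sorted, length 8): [-15, -3, 0, 11, 29, 31, 32, 34]
Old median = 20
Insert x = 37
Old length even (8). Middle pair: indices 3,4 = 11,29.
New length odd (9). New median = single middle element.
x = 37: 8 elements are < x, 0 elements are > x.
New sorted list: [-15, -3, 0, 11, 29, 31, 32, 34, 37]
New median = 29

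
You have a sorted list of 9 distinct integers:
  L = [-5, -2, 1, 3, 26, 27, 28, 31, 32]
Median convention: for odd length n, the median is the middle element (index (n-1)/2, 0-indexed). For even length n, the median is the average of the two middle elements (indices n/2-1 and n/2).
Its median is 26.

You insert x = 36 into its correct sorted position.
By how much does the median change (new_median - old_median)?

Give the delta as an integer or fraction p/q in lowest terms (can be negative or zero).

Answer: 1/2

Derivation:
Old median = 26
After inserting x = 36: new sorted = [-5, -2, 1, 3, 26, 27, 28, 31, 32, 36]
New median = 53/2
Delta = 53/2 - 26 = 1/2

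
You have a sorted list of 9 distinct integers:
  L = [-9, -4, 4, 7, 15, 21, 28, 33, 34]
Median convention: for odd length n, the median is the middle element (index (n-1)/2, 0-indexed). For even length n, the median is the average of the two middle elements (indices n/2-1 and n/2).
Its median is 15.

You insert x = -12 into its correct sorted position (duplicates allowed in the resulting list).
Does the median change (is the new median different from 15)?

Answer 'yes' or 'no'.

Answer: yes

Derivation:
Old median = 15
Insert x = -12
New median = 11
Changed? yes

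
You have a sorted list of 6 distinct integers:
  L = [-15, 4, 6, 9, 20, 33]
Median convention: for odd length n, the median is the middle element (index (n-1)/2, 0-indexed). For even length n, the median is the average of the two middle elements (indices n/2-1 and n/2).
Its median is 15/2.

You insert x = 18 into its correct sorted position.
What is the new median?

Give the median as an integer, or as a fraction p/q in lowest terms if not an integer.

Old list (sorted, length 6): [-15, 4, 6, 9, 20, 33]
Old median = 15/2
Insert x = 18
Old length even (6). Middle pair: indices 2,3 = 6,9.
New length odd (7). New median = single middle element.
x = 18: 4 elements are < x, 2 elements are > x.
New sorted list: [-15, 4, 6, 9, 18, 20, 33]
New median = 9

Answer: 9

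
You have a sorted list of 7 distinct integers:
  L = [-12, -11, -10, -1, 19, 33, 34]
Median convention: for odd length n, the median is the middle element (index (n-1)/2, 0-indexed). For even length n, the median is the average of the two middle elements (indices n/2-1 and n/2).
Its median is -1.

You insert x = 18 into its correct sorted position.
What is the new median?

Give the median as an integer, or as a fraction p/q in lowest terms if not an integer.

Answer: 17/2

Derivation:
Old list (sorted, length 7): [-12, -11, -10, -1, 19, 33, 34]
Old median = -1
Insert x = 18
Old length odd (7). Middle was index 3 = -1.
New length even (8). New median = avg of two middle elements.
x = 18: 4 elements are < x, 3 elements are > x.
New sorted list: [-12, -11, -10, -1, 18, 19, 33, 34]
New median = 17/2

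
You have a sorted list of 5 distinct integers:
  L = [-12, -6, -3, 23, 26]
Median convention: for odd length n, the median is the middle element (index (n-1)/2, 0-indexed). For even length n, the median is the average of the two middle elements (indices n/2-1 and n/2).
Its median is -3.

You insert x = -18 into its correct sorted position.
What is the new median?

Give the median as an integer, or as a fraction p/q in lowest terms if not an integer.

Old list (sorted, length 5): [-12, -6, -3, 23, 26]
Old median = -3
Insert x = -18
Old length odd (5). Middle was index 2 = -3.
New length even (6). New median = avg of two middle elements.
x = -18: 0 elements are < x, 5 elements are > x.
New sorted list: [-18, -12, -6, -3, 23, 26]
New median = -9/2

Answer: -9/2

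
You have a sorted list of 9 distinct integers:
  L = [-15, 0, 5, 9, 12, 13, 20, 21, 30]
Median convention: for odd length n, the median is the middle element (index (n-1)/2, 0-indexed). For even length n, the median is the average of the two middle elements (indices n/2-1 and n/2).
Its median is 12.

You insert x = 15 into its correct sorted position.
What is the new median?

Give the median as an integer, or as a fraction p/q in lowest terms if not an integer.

Old list (sorted, length 9): [-15, 0, 5, 9, 12, 13, 20, 21, 30]
Old median = 12
Insert x = 15
Old length odd (9). Middle was index 4 = 12.
New length even (10). New median = avg of two middle elements.
x = 15: 6 elements are < x, 3 elements are > x.
New sorted list: [-15, 0, 5, 9, 12, 13, 15, 20, 21, 30]
New median = 25/2

Answer: 25/2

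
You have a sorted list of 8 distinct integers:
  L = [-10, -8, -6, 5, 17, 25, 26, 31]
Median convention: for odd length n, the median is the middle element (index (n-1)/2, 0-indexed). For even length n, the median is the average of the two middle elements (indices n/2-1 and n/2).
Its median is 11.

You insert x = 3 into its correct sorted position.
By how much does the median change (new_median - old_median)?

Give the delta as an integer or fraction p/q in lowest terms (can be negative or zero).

Old median = 11
After inserting x = 3: new sorted = [-10, -8, -6, 3, 5, 17, 25, 26, 31]
New median = 5
Delta = 5 - 11 = -6

Answer: -6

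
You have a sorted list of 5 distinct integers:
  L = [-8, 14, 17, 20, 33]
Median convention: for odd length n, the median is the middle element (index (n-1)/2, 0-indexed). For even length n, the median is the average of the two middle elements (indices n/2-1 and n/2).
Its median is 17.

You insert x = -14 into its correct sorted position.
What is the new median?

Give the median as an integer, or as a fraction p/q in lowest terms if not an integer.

Old list (sorted, length 5): [-8, 14, 17, 20, 33]
Old median = 17
Insert x = -14
Old length odd (5). Middle was index 2 = 17.
New length even (6). New median = avg of two middle elements.
x = -14: 0 elements are < x, 5 elements are > x.
New sorted list: [-14, -8, 14, 17, 20, 33]
New median = 31/2

Answer: 31/2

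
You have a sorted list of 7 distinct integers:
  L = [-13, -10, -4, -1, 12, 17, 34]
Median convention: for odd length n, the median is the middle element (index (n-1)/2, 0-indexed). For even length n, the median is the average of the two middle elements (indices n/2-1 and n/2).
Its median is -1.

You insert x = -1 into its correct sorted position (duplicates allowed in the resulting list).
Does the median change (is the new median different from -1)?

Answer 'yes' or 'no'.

Answer: no

Derivation:
Old median = -1
Insert x = -1
New median = -1
Changed? no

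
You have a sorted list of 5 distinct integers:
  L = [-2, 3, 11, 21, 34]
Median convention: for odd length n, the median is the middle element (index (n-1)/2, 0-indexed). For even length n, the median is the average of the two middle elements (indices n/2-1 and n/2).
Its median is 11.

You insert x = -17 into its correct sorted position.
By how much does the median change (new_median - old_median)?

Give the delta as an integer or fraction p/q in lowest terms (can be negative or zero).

Old median = 11
After inserting x = -17: new sorted = [-17, -2, 3, 11, 21, 34]
New median = 7
Delta = 7 - 11 = -4

Answer: -4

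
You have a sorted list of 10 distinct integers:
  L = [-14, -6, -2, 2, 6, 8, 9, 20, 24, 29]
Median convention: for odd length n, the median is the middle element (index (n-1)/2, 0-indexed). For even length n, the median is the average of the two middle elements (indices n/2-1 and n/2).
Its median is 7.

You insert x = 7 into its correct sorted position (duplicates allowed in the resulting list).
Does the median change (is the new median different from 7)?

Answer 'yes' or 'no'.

Old median = 7
Insert x = 7
New median = 7
Changed? no

Answer: no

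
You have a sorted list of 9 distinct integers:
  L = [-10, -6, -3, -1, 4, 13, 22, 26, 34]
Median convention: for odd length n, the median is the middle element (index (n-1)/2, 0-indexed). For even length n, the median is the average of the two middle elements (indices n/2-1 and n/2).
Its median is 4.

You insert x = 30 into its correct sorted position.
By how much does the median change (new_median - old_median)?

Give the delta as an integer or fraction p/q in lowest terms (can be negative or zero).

Old median = 4
After inserting x = 30: new sorted = [-10, -6, -3, -1, 4, 13, 22, 26, 30, 34]
New median = 17/2
Delta = 17/2 - 4 = 9/2

Answer: 9/2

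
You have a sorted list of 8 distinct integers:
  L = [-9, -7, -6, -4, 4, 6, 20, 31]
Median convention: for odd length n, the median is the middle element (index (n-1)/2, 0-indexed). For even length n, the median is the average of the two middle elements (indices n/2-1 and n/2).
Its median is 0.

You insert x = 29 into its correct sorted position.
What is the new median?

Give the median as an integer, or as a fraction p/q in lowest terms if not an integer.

Answer: 4

Derivation:
Old list (sorted, length 8): [-9, -7, -6, -4, 4, 6, 20, 31]
Old median = 0
Insert x = 29
Old length even (8). Middle pair: indices 3,4 = -4,4.
New length odd (9). New median = single middle element.
x = 29: 7 elements are < x, 1 elements are > x.
New sorted list: [-9, -7, -6, -4, 4, 6, 20, 29, 31]
New median = 4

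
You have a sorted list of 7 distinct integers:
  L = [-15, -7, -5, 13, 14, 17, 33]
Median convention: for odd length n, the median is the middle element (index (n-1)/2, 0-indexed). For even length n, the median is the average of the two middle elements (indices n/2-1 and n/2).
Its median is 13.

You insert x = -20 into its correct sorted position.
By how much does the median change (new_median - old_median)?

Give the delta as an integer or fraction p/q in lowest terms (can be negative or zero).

Old median = 13
After inserting x = -20: new sorted = [-20, -15, -7, -5, 13, 14, 17, 33]
New median = 4
Delta = 4 - 13 = -9

Answer: -9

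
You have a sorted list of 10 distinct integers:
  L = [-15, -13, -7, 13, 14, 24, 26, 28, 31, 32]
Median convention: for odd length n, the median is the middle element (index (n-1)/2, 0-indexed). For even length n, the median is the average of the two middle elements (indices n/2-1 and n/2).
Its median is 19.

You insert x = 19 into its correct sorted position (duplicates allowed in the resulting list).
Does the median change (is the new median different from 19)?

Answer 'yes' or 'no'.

Answer: no

Derivation:
Old median = 19
Insert x = 19
New median = 19
Changed? no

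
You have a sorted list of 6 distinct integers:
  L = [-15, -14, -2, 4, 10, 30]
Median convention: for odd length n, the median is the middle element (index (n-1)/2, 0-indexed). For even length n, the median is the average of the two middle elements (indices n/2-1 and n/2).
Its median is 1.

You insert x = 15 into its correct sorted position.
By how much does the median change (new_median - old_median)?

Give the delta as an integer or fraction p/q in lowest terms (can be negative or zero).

Old median = 1
After inserting x = 15: new sorted = [-15, -14, -2, 4, 10, 15, 30]
New median = 4
Delta = 4 - 1 = 3

Answer: 3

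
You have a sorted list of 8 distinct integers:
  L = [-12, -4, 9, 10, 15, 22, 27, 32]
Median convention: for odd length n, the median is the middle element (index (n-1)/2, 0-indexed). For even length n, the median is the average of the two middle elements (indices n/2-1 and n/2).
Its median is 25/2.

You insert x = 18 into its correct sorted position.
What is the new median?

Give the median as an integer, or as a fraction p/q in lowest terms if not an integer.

Answer: 15

Derivation:
Old list (sorted, length 8): [-12, -4, 9, 10, 15, 22, 27, 32]
Old median = 25/2
Insert x = 18
Old length even (8). Middle pair: indices 3,4 = 10,15.
New length odd (9). New median = single middle element.
x = 18: 5 elements are < x, 3 elements are > x.
New sorted list: [-12, -4, 9, 10, 15, 18, 22, 27, 32]
New median = 15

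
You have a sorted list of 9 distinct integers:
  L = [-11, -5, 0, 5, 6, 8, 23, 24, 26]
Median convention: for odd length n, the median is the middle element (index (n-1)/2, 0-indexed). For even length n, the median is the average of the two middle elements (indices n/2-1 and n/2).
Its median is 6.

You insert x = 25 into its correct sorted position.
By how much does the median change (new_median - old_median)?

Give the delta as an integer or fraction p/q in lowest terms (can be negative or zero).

Old median = 6
After inserting x = 25: new sorted = [-11, -5, 0, 5, 6, 8, 23, 24, 25, 26]
New median = 7
Delta = 7 - 6 = 1

Answer: 1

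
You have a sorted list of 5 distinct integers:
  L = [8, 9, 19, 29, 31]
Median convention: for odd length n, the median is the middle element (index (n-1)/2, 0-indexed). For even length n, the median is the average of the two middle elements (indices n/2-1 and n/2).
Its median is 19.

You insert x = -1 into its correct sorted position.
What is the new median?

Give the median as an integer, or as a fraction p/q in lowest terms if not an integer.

Answer: 14

Derivation:
Old list (sorted, length 5): [8, 9, 19, 29, 31]
Old median = 19
Insert x = -1
Old length odd (5). Middle was index 2 = 19.
New length even (6). New median = avg of two middle elements.
x = -1: 0 elements are < x, 5 elements are > x.
New sorted list: [-1, 8, 9, 19, 29, 31]
New median = 14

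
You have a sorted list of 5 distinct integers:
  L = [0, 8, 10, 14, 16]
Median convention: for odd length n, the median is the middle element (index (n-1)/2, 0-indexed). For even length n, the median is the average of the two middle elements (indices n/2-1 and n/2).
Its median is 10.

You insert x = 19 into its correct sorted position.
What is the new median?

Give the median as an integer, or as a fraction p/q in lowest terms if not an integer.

Old list (sorted, length 5): [0, 8, 10, 14, 16]
Old median = 10
Insert x = 19
Old length odd (5). Middle was index 2 = 10.
New length even (6). New median = avg of two middle elements.
x = 19: 5 elements are < x, 0 elements are > x.
New sorted list: [0, 8, 10, 14, 16, 19]
New median = 12

Answer: 12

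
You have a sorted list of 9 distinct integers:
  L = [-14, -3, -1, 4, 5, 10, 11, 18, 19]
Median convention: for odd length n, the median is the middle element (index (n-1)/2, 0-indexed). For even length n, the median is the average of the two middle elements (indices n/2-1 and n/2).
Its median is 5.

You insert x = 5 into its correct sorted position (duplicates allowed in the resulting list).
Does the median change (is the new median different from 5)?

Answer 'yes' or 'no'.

Old median = 5
Insert x = 5
New median = 5
Changed? no

Answer: no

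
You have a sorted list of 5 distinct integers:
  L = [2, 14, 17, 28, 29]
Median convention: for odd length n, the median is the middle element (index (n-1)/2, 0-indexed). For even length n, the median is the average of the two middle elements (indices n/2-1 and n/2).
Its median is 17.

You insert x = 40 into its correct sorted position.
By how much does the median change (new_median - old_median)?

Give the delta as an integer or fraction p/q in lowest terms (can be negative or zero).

Old median = 17
After inserting x = 40: new sorted = [2, 14, 17, 28, 29, 40]
New median = 45/2
Delta = 45/2 - 17 = 11/2

Answer: 11/2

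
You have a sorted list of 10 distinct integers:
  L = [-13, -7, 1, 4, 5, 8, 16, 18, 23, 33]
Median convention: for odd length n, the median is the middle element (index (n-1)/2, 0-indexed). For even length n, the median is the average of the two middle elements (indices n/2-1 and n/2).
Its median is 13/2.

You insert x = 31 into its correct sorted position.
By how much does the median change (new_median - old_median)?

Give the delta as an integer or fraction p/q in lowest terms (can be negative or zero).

Answer: 3/2

Derivation:
Old median = 13/2
After inserting x = 31: new sorted = [-13, -7, 1, 4, 5, 8, 16, 18, 23, 31, 33]
New median = 8
Delta = 8 - 13/2 = 3/2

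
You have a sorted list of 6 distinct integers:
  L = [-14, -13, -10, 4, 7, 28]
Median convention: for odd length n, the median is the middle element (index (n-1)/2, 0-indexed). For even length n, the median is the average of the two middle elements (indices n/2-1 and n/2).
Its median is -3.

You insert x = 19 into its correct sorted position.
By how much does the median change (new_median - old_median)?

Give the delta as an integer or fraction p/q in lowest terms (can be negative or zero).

Answer: 7

Derivation:
Old median = -3
After inserting x = 19: new sorted = [-14, -13, -10, 4, 7, 19, 28]
New median = 4
Delta = 4 - -3 = 7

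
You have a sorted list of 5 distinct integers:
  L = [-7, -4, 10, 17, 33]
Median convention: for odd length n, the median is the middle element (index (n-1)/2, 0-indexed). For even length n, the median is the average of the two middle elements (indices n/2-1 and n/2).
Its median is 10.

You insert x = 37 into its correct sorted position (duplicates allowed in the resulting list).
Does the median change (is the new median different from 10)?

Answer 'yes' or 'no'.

Old median = 10
Insert x = 37
New median = 27/2
Changed? yes

Answer: yes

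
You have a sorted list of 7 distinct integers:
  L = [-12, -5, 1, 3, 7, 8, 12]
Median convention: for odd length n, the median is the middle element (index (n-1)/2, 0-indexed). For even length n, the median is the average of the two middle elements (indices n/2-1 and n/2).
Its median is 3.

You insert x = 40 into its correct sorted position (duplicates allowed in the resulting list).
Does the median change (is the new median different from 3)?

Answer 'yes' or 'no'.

Answer: yes

Derivation:
Old median = 3
Insert x = 40
New median = 5
Changed? yes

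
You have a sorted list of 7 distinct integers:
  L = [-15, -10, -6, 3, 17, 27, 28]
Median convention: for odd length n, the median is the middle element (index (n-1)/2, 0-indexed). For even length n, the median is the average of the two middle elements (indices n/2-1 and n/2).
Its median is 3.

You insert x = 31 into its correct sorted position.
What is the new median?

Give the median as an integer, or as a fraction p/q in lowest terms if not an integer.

Old list (sorted, length 7): [-15, -10, -6, 3, 17, 27, 28]
Old median = 3
Insert x = 31
Old length odd (7). Middle was index 3 = 3.
New length even (8). New median = avg of two middle elements.
x = 31: 7 elements are < x, 0 elements are > x.
New sorted list: [-15, -10, -6, 3, 17, 27, 28, 31]
New median = 10

Answer: 10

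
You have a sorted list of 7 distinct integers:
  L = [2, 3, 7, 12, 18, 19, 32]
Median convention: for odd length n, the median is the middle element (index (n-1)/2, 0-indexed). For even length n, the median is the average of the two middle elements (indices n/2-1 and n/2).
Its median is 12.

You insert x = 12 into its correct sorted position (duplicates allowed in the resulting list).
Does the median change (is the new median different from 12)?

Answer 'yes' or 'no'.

Old median = 12
Insert x = 12
New median = 12
Changed? no

Answer: no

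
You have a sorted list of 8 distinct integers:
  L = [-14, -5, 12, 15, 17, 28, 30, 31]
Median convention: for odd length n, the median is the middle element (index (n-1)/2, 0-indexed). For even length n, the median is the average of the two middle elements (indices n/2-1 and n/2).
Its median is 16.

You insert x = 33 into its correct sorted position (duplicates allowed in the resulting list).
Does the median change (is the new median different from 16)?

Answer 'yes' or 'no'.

Old median = 16
Insert x = 33
New median = 17
Changed? yes

Answer: yes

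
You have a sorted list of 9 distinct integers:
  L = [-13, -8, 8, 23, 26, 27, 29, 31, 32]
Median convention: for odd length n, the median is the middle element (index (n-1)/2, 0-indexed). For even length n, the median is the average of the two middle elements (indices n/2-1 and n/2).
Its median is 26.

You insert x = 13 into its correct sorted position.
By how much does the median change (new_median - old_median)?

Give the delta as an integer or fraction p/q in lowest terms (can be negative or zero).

Answer: -3/2

Derivation:
Old median = 26
After inserting x = 13: new sorted = [-13, -8, 8, 13, 23, 26, 27, 29, 31, 32]
New median = 49/2
Delta = 49/2 - 26 = -3/2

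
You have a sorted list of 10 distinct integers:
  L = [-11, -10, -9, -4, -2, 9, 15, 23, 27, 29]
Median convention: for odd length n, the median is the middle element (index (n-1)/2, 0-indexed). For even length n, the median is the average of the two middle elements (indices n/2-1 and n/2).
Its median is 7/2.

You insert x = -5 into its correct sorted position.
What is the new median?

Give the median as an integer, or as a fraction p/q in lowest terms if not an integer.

Answer: -2

Derivation:
Old list (sorted, length 10): [-11, -10, -9, -4, -2, 9, 15, 23, 27, 29]
Old median = 7/2
Insert x = -5
Old length even (10). Middle pair: indices 4,5 = -2,9.
New length odd (11). New median = single middle element.
x = -5: 3 elements are < x, 7 elements are > x.
New sorted list: [-11, -10, -9, -5, -4, -2, 9, 15, 23, 27, 29]
New median = -2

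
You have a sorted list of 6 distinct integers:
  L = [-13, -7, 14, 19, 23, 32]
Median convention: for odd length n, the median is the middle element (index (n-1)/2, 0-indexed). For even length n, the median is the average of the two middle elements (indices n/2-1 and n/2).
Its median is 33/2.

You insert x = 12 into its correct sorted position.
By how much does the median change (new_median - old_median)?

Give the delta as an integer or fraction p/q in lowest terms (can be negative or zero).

Answer: -5/2

Derivation:
Old median = 33/2
After inserting x = 12: new sorted = [-13, -7, 12, 14, 19, 23, 32]
New median = 14
Delta = 14 - 33/2 = -5/2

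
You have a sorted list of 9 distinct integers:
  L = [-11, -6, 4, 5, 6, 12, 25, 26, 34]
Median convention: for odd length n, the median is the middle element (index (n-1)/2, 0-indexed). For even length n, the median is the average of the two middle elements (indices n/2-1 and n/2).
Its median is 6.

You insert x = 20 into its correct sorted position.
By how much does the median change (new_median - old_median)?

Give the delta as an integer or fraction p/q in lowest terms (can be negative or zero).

Answer: 3

Derivation:
Old median = 6
After inserting x = 20: new sorted = [-11, -6, 4, 5, 6, 12, 20, 25, 26, 34]
New median = 9
Delta = 9 - 6 = 3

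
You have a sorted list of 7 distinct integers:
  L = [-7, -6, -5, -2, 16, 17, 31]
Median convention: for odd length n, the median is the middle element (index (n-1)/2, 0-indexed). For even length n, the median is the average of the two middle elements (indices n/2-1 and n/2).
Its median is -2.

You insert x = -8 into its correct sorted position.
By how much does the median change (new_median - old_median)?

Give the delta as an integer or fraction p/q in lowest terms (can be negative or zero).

Answer: -3/2

Derivation:
Old median = -2
After inserting x = -8: new sorted = [-8, -7, -6, -5, -2, 16, 17, 31]
New median = -7/2
Delta = -7/2 - -2 = -3/2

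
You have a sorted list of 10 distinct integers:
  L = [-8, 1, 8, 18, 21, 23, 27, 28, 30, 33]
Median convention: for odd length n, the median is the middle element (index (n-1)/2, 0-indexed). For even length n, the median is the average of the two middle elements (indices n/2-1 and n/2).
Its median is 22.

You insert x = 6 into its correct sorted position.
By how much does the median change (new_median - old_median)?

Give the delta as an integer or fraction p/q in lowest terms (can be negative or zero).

Answer: -1

Derivation:
Old median = 22
After inserting x = 6: new sorted = [-8, 1, 6, 8, 18, 21, 23, 27, 28, 30, 33]
New median = 21
Delta = 21 - 22 = -1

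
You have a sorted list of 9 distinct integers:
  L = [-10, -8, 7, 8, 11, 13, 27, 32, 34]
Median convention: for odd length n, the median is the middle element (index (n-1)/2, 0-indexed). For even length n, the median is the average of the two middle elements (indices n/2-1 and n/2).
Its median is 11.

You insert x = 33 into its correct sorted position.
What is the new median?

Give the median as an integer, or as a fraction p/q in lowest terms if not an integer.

Old list (sorted, length 9): [-10, -8, 7, 8, 11, 13, 27, 32, 34]
Old median = 11
Insert x = 33
Old length odd (9). Middle was index 4 = 11.
New length even (10). New median = avg of two middle elements.
x = 33: 8 elements are < x, 1 elements are > x.
New sorted list: [-10, -8, 7, 8, 11, 13, 27, 32, 33, 34]
New median = 12

Answer: 12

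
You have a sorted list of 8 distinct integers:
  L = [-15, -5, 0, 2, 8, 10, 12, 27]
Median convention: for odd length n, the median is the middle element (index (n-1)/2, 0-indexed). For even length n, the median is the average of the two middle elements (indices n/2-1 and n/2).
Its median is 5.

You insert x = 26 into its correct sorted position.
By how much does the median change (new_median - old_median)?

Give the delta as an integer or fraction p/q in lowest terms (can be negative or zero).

Answer: 3

Derivation:
Old median = 5
After inserting x = 26: new sorted = [-15, -5, 0, 2, 8, 10, 12, 26, 27]
New median = 8
Delta = 8 - 5 = 3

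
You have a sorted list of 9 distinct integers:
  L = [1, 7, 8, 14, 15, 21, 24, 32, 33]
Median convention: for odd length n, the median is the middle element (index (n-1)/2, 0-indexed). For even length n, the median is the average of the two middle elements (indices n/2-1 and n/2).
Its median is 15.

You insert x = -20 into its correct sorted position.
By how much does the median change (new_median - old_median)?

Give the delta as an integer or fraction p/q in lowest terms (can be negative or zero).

Answer: -1/2

Derivation:
Old median = 15
After inserting x = -20: new sorted = [-20, 1, 7, 8, 14, 15, 21, 24, 32, 33]
New median = 29/2
Delta = 29/2 - 15 = -1/2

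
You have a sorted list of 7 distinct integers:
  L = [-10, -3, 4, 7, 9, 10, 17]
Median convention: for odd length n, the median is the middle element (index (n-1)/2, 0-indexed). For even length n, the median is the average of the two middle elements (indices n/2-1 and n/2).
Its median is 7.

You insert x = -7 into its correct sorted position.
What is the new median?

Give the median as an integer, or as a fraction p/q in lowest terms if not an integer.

Old list (sorted, length 7): [-10, -3, 4, 7, 9, 10, 17]
Old median = 7
Insert x = -7
Old length odd (7). Middle was index 3 = 7.
New length even (8). New median = avg of two middle elements.
x = -7: 1 elements are < x, 6 elements are > x.
New sorted list: [-10, -7, -3, 4, 7, 9, 10, 17]
New median = 11/2

Answer: 11/2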